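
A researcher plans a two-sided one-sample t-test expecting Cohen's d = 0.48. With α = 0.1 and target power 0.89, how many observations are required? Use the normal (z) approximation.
n = 36

Sample size formula (one-sample t-test, normal approximation):
n = ((z_{α/2} + z_β) / d)²

z_{α/2} = 1.645 (for α = 0.1, two-sided)
z_β = 1.227 (for power = 0.89)
d = 0.48

n = ((1.645 + 1.227) / 0.48)²
n = (5.983)²
n ≈ 35.80
Round up to the next whole number: n = 36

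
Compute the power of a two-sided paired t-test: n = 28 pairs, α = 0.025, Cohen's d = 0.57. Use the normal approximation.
Power ≈ 0.78

Power calculation (paired t-test, normal approximation):
z_β = d · √n - z_{α/2}
z_β = 0.57 · √28 - 2.241
z_β = 0.57 · 5.292 - 2.241
z_β = 0.775

Power = Φ(z_β) = Φ(0.775) ≈ 0.781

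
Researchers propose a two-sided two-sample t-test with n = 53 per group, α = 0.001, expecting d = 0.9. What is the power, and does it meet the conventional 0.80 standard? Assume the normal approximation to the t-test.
Power ≈ 0.91; the study is adequately powered (power ≥ 0.80)

Power calculation (two-sample t-test, normal approximation):
z_β = d · √(n/2) - z_{α/2}
z_β = 0.9 · √(53/2) - 3.291
z_β = 0.9 · 5.148 - 3.291
z_β = 1.343

Power = Φ(z_β) = Φ(1.343) ≈ 0.910

Effect size d = 0.9 is large by Cohen's convention (0.2/0.5/0.8).

Threshold: power ≥ 0.80 is conventionally adequate.
Power ≈ 0.91 → the study is adequately powered (power ≥ 0.80).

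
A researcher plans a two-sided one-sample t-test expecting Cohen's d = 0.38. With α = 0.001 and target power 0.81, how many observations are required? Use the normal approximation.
n = 121

Sample size formula (one-sample t-test, normal approximation):
n = ((z_{α/2} + z_β) / d)²

z_{α/2} = 3.291 (for α = 0.001, two-sided)
z_β = 0.878 (for power = 0.81)
d = 0.38

n = ((3.291 + 0.878) / 0.38)²
n = (10.971)²
n ≈ 120.36
Round up to the next whole number: n = 121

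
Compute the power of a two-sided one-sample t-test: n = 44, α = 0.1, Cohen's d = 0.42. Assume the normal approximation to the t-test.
Power ≈ 0.87

Power calculation (one-sample t-test, normal approximation):
z_β = d · √n - z_{α/2}
z_β = 0.42 · √44 - 1.645
z_β = 0.42 · 6.633 - 1.645
z_β = 1.141

Power = Φ(z_β) = Φ(1.141) ≈ 0.873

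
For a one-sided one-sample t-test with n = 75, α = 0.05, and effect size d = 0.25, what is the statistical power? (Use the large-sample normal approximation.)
Power ≈ 0.70

Power calculation (one-sample t-test, normal approximation):
z_β = d · √n - z_α
z_β = 0.25 · √75 - 1.645
z_β = 0.25 · 8.660 - 1.645
z_β = 0.520

Power = Φ(z_β) = Φ(0.520) ≈ 0.699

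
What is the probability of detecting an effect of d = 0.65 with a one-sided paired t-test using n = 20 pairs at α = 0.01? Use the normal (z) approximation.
Power ≈ 0.72

Power calculation (paired t-test, normal approximation):
z_β = d · √n - z_α
z_β = 0.65 · √20 - 2.326
z_β = 0.65 · 4.472 - 2.326
z_β = 0.581

Power = Φ(z_β) = Φ(0.581) ≈ 0.719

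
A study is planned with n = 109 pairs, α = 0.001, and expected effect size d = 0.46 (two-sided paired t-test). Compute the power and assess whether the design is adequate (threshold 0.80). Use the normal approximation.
Power ≈ 0.93; the study is adequately powered (power ≥ 0.80)

Power calculation (paired t-test, normal approximation):
z_β = d · √n - z_{α/2}
z_β = 0.46 · √109 - 3.291
z_β = 0.46 · 10.440 - 3.291
z_β = 1.512

Power = Φ(z_β) = Φ(1.512) ≈ 0.935

Effect size d = 0.46 is small by Cohen's convention (0.2/0.5/0.8).

Threshold: power ≥ 0.80 is conventionally adequate.
Power ≈ 0.93 → the study is adequately powered (power ≥ 0.80).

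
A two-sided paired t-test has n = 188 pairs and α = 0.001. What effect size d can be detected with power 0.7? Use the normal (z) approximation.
d ≈ 0.28

Minimum detectable effect (paired t-test, normal approximation):
d = (z_{α/2} + z_β) / √n
d = (3.291 + 0.524) / √188
d = 3.815 / 13.711
d ≈ 0.28

By Cohen's convention (0.2 small / 0.5 medium / 0.8 large): small effect.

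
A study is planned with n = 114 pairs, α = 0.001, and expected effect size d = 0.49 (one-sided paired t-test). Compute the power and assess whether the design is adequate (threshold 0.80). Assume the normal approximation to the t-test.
Power ≈ 0.98; the study is adequately powered (power ≥ 0.80)

Power calculation (paired t-test, normal approximation):
z_β = d · √n - z_α
z_β = 0.49 · √114 - 3.090
z_β = 0.49 · 10.677 - 3.090
z_β = 2.142

Power = Φ(z_β) = Φ(2.142) ≈ 0.984

Effect size d = 0.49 is small by Cohen's convention (0.2/0.5/0.8).

Threshold: power ≥ 0.80 is conventionally adequate.
Power ≈ 0.98 → the study is adequately powered (power ≥ 0.80).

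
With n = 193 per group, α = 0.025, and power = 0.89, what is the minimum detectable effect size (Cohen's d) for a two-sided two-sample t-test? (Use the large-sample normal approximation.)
d ≈ 0.35

Minimum detectable effect (two-sample t-test, normal approximation):
d = (z_{α/2} + z_β) / √(n/2)
d = (2.241 + 1.227) / √(193/2)
d = 3.468 / 9.823
d ≈ 0.35

By Cohen's convention (0.2 small / 0.5 medium / 0.8 large): small effect.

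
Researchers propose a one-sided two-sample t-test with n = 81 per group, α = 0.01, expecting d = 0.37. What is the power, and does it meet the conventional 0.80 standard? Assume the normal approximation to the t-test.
Power ≈ 0.51; the study is underpowered (power < 0.80)

Power calculation (two-sample t-test, normal approximation):
z_β = d · √(n/2) - z_α
z_β = 0.37 · √(81/2) - 2.326
z_β = 0.37 · 6.364 - 2.326
z_β = 0.028

Power = Φ(z_β) = Φ(0.028) ≈ 0.511

Effect size d = 0.37 is small by Cohen's convention (0.2/0.5/0.8).

Threshold: power ≥ 0.80 is conventionally adequate.
Power ≈ 0.51 → the study is underpowered (power < 0.80).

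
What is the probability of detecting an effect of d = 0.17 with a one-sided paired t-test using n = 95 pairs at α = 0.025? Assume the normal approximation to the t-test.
Power ≈ 0.38

Power calculation (paired t-test, normal approximation):
z_β = d · √n - z_α
z_β = 0.17 · √95 - 1.960
z_β = 0.17 · 9.747 - 1.960
z_β = -0.303

Power = Φ(z_β) = Φ(-0.303) ≈ 0.381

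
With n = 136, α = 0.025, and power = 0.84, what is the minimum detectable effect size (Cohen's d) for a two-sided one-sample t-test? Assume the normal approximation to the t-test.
d ≈ 0.28

Minimum detectable effect (one-sample t-test, normal approximation):
d = (z_{α/2} + z_β) / √n
d = (2.241 + 0.994) / √136
d = 3.236 / 11.662
d ≈ 0.28

By Cohen's convention (0.2 small / 0.5 medium / 0.8 large): small effect.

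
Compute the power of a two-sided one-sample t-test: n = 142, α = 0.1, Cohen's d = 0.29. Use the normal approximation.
Power ≈ 0.96

Power calculation (one-sample t-test, normal approximation):
z_β = d · √n - z_{α/2}
z_β = 0.29 · √142 - 1.645
z_β = 0.29 · 11.916 - 1.645
z_β = 1.811

Power = Φ(z_β) = Φ(1.811) ≈ 0.965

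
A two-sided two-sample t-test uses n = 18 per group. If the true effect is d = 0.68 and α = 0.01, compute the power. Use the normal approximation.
Power ≈ 0.30

Power calculation (two-sample t-test, normal approximation):
z_β = d · √(n/2) - z_{α/2}
z_β = 0.68 · √(18/2) - 2.576
z_β = 0.68 · 3.000 - 2.576
z_β = -0.536

Power = Φ(z_β) = Φ(-0.536) ≈ 0.296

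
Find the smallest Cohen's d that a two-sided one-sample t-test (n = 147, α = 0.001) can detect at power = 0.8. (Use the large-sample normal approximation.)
d ≈ 0.34

Minimum detectable effect (one-sample t-test, normal approximation):
d = (z_{α/2} + z_β) / √n
d = (3.291 + 0.842) / √147
d = 4.132 / 12.124
d ≈ 0.34

By Cohen's convention (0.2 small / 0.5 medium / 0.8 large): small effect.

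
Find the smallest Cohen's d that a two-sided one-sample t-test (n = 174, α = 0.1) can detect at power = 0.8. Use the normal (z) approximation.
d ≈ 0.19

Minimum detectable effect (one-sample t-test, normal approximation):
d = (z_{α/2} + z_β) / √n
d = (1.645 + 0.842) / √174
d = 2.486 / 13.191
d ≈ 0.19

By Cohen's convention (0.2 small / 0.5 medium / 0.8 large): very small effect.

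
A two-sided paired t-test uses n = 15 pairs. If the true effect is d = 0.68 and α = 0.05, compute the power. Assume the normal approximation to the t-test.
Power ≈ 0.75

Power calculation (paired t-test, normal approximation):
z_β = d · √n - z_{α/2}
z_β = 0.68 · √15 - 1.960
z_β = 0.68 · 3.873 - 1.960
z_β = 0.674

Power = Φ(z_β) = Φ(0.674) ≈ 0.750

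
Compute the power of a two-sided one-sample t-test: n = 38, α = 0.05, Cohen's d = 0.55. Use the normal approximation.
Power ≈ 0.92

Power calculation (one-sample t-test, normal approximation):
z_β = d · √n - z_{α/2}
z_β = 0.55 · √38 - 1.960
z_β = 0.55 · 6.164 - 1.960
z_β = 1.430

Power = Φ(z_β) = Φ(1.430) ≈ 0.924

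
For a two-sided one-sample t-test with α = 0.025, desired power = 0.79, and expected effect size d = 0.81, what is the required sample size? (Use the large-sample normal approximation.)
n = 15

Sample size formula (one-sample t-test, normal approximation):
n = ((z_{α/2} + z_β) / d)²

z_{α/2} = 2.241 (for α = 0.025, two-sided)
z_β = 0.806 (for power = 0.79)
d = 0.81

n = ((2.241 + 0.806) / 0.81)²
n = (3.762)²
n ≈ 14.15
Round up to the next whole number: n = 15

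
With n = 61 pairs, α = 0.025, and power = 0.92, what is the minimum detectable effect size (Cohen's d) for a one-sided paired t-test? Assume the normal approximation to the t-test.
d ≈ 0.43

Minimum detectable effect (paired t-test, normal approximation):
d = (z_α + z_β) / √n
d = (1.960 + 1.405) / √61
d = 3.365 / 7.810
d ≈ 0.43

By Cohen's convention (0.2 small / 0.5 medium / 0.8 large): small effect.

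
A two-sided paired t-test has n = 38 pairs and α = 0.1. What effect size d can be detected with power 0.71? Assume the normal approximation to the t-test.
d ≈ 0.36

Minimum detectable effect (paired t-test, normal approximation):
d = (z_{α/2} + z_β) / √n
d = (1.645 + 0.553) / √38
d = 2.198 / 6.164
d ≈ 0.36

By Cohen's convention (0.2 small / 0.5 medium / 0.8 large): small effect.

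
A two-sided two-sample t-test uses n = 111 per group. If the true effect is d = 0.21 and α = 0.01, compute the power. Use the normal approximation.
Power ≈ 0.16

Power calculation (two-sample t-test, normal approximation):
z_β = d · √(n/2) - z_{α/2}
z_β = 0.21 · √(111/2) - 2.576
z_β = 0.21 · 7.450 - 2.576
z_β = -1.011

Power = Φ(z_β) = Φ(-1.011) ≈ 0.156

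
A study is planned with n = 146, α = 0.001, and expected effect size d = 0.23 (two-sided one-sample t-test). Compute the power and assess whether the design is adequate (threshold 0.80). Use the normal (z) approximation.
Power ≈ 0.30; the study is underpowered (power < 0.80)

Power calculation (one-sample t-test, normal approximation):
z_β = d · √n - z_{α/2}
z_β = 0.23 · √146 - 3.291
z_β = 0.23 · 12.083 - 3.291
z_β = -0.511

Power = Φ(z_β) = Φ(-0.511) ≈ 0.305

Effect size d = 0.23 is small by Cohen's convention (0.2/0.5/0.8).

Threshold: power ≥ 0.80 is conventionally adequate.
Power ≈ 0.30 → the study is underpowered (power < 0.80).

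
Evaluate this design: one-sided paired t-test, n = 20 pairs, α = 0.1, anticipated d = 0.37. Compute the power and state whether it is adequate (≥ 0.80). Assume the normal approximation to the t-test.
Power ≈ 0.65; the study is underpowered (power < 0.80)

Power calculation (paired t-test, normal approximation):
z_β = d · √n - z_α
z_β = 0.37 · √20 - 1.282
z_β = 0.37 · 4.472 - 1.282
z_β = 0.373

Power = Φ(z_β) = Φ(0.373) ≈ 0.645

Effect size d = 0.37 is small by Cohen's convention (0.2/0.5/0.8).

Threshold: power ≥ 0.80 is conventionally adequate.
Power ≈ 0.65 → the study is underpowered (power < 0.80).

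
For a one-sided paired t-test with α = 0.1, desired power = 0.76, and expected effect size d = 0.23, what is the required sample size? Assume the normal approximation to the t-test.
n = 75 pairs

Sample size formula (paired t-test, normal approximation):
n = ((z_α + z_β) / d)²

z_α = 1.282 (for α = 0.1, one-sided)
z_β = 0.706 (for power = 0.76)
d = 0.23

n = ((1.282 + 0.706) / 0.23)²
n = (8.643)²
n ≈ 74.70
Round up to the next whole number: n = 75 pairs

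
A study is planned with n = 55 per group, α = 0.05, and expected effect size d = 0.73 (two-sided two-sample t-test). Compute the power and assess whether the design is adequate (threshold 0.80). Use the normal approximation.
Power ≈ 0.97; the study is adequately powered (power ≥ 0.80)

Power calculation (two-sample t-test, normal approximation):
z_β = d · √(n/2) - z_{α/2}
z_β = 0.73 · √(55/2) - 1.960
z_β = 0.73 · 5.244 - 1.960
z_β = 1.868

Power = Φ(z_β) = Φ(1.868) ≈ 0.969

Effect size d = 0.73 is medium by Cohen's convention (0.2/0.5/0.8).

Threshold: power ≥ 0.80 is conventionally adequate.
Power ≈ 0.97 → the study is adequately powered (power ≥ 0.80).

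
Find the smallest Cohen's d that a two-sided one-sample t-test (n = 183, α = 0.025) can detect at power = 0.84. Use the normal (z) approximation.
d ≈ 0.24

Minimum detectable effect (one-sample t-test, normal approximation):
d = (z_{α/2} + z_β) / √n
d = (2.241 + 0.994) / √183
d = 3.236 / 13.528
d ≈ 0.24

By Cohen's convention (0.2 small / 0.5 medium / 0.8 large): small effect.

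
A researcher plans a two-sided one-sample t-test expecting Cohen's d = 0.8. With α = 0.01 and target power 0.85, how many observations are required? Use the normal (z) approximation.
n = 21

Sample size formula (one-sample t-test, normal approximation):
n = ((z_{α/2} + z_β) / d)²

z_{α/2} = 2.576 (for α = 0.01, two-sided)
z_β = 1.036 (for power = 0.85)
d = 0.8

n = ((2.576 + 1.036) / 0.8)²
n = (4.515)²
n ≈ 20.39
Round up to the next whole number: n = 21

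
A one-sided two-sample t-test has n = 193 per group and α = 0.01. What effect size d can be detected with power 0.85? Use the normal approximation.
d ≈ 0.34

Minimum detectable effect (two-sample t-test, normal approximation):
d = (z_α + z_β) / √(n/2)
d = (2.326 + 1.036) / √(193/2)
d = 3.363 / 9.823
d ≈ 0.34

By Cohen's convention (0.2 small / 0.5 medium / 0.8 large): small effect.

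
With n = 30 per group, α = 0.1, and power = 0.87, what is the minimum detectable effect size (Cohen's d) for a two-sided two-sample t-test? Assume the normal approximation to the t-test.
d ≈ 0.72

Minimum detectable effect (two-sample t-test, normal approximation):
d = (z_{α/2} + z_β) / √(n/2)
d = (1.645 + 1.126) / √(30/2)
d = 2.771 / 3.873
d ≈ 0.72

By Cohen's convention (0.2 small / 0.5 medium / 0.8 large): medium effect.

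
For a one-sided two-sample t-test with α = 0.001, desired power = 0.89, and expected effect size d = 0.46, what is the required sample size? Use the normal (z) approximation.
n = 177 per group

Sample size formula (two-sample t-test, normal approximation):
n = 2 · ((z_α + z_β) / d)²

z_α = 3.090 (for α = 0.001, one-sided)
z_β = 1.227 (for power = 0.89)
d = 0.46

n = 2 · ((3.090 + 1.227) / 0.46)²
n = 2 · (9.385)²
n ≈ 176.16
Round up to the next whole number: n = 177 per group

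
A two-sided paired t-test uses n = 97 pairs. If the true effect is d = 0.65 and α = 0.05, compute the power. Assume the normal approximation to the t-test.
Power ≈ 1.00

Power calculation (paired t-test, normal approximation):
z_β = d · √n - z_{α/2}
z_β = 0.65 · √97 - 1.960
z_β = 0.65 · 9.849 - 1.960
z_β = 4.442

Power = Φ(z_β) = Φ(4.442) ≈ 1.000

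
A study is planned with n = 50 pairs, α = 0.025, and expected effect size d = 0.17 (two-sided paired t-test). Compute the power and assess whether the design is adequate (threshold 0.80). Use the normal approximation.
Power ≈ 0.15; the study is underpowered (power < 0.80)

Power calculation (paired t-test, normal approximation):
z_β = d · √n - z_{α/2}
z_β = 0.17 · √50 - 2.241
z_β = 0.17 · 7.071 - 2.241
z_β = -1.039

Power = Φ(z_β) = Φ(-1.039) ≈ 0.149

Effect size d = 0.17 is very small by Cohen's convention (0.2/0.5/0.8).

Threshold: power ≥ 0.80 is conventionally adequate.
Power ≈ 0.15 → the study is underpowered (power < 0.80).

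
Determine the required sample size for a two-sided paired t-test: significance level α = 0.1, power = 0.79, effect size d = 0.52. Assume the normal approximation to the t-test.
n = 23 pairs

Sample size formula (paired t-test, normal approximation):
n = ((z_{α/2} + z_β) / d)²

z_{α/2} = 1.645 (for α = 0.1, two-sided)
z_β = 0.806 (for power = 0.79)
d = 0.52

n = ((1.645 + 0.806) / 0.52)²
n = (4.713)²
n ≈ 22.21
Round up to the next whole number: n = 23 pairs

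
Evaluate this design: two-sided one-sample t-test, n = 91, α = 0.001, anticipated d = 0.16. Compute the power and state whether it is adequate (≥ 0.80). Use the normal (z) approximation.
Power ≈ 0.04; the study is underpowered (power < 0.80)

Power calculation (one-sample t-test, normal approximation):
z_β = d · √n - z_{α/2}
z_β = 0.16 · √91 - 3.291
z_β = 0.16 · 9.539 - 3.291
z_β = -1.764

Power = Φ(z_β) = Φ(-1.764) ≈ 0.039

Effect size d = 0.16 is very small by Cohen's convention (0.2/0.5/0.8).

Threshold: power ≥ 0.80 is conventionally adequate.
Power ≈ 0.04 → the study is underpowered (power < 0.80).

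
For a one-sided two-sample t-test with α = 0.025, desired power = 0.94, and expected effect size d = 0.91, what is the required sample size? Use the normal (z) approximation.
n = 30 per group

Sample size formula (two-sample t-test, normal approximation):
n = 2 · ((z_α + z_β) / d)²

z_α = 1.960 (for α = 0.025, one-sided)
z_β = 1.555 (for power = 0.94)
d = 0.91

n = 2 · ((1.960 + 1.555) / 0.91)²
n = 2 · (3.863)²
n ≈ 29.85
Round up to the next whole number: n = 30 per group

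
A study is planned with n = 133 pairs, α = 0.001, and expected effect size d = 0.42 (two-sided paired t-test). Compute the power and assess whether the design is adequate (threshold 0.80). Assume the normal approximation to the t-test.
Power ≈ 0.94; the study is adequately powered (power ≥ 0.80)

Power calculation (paired t-test, normal approximation):
z_β = d · √n - z_{α/2}
z_β = 0.42 · √133 - 3.291
z_β = 0.42 · 11.533 - 3.291
z_β = 1.553

Power = Φ(z_β) = Φ(1.553) ≈ 0.940

Effect size d = 0.42 is small by Cohen's convention (0.2/0.5/0.8).

Threshold: power ≥ 0.80 is conventionally adequate.
Power ≈ 0.94 → the study is adequately powered (power ≥ 0.80).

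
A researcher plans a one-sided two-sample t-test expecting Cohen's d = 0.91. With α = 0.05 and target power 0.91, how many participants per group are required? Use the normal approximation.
n = 22 per group

Sample size formula (two-sample t-test, normal approximation):
n = 2 · ((z_α + z_β) / d)²

z_α = 1.645 (for α = 0.05, one-sided)
z_β = 1.341 (for power = 0.91)
d = 0.91

n = 2 · ((1.645 + 1.341) / 0.91)²
n = 2 · (3.281)²
n ≈ 21.53
Round up to the next whole number: n = 22 per group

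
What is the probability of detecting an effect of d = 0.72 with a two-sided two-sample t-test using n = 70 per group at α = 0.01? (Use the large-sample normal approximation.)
Power ≈ 0.95

Power calculation (two-sample t-test, normal approximation):
z_β = d · √(n/2) - z_{α/2}
z_β = 0.72 · √(70/2) - 2.576
z_β = 0.72 · 5.916 - 2.576
z_β = 1.684

Power = Φ(z_β) = Φ(1.684) ≈ 0.954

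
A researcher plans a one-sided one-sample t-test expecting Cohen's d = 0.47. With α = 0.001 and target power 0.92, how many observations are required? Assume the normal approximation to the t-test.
n = 92

Sample size formula (one-sample t-test, normal approximation):
n = ((z_α + z_β) / d)²

z_α = 3.090 (for α = 0.001, one-sided)
z_β = 1.405 (for power = 0.92)
d = 0.47

n = ((3.090 + 1.405) / 0.47)²
n = (9.564)²
n ≈ 91.47
Round up to the next whole number: n = 92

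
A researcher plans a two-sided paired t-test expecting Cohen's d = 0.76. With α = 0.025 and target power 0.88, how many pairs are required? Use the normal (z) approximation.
n = 21 pairs

Sample size formula (paired t-test, normal approximation):
n = ((z_{α/2} + z_β) / d)²

z_{α/2} = 2.241 (for α = 0.025, two-sided)
z_β = 1.175 (for power = 0.88)
d = 0.76

n = ((2.241 + 1.175) / 0.76)²
n = (4.495)²
n ≈ 20.21
Round up to the next whole number: n = 21 pairs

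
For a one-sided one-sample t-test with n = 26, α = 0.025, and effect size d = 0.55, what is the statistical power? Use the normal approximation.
Power ≈ 0.80

Power calculation (one-sample t-test, normal approximation):
z_β = d · √n - z_α
z_β = 0.55 · √26 - 1.960
z_β = 0.55 · 5.099 - 1.960
z_β = 0.844

Power = Φ(z_β) = Φ(0.844) ≈ 0.801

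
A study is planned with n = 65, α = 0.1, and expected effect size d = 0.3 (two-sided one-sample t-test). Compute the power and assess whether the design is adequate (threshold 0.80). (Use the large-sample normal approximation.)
Power ≈ 0.78; the study is underpowered (power < 0.80)

Power calculation (one-sample t-test, normal approximation):
z_β = d · √n - z_{α/2}
z_β = 0.3 · √65 - 1.645
z_β = 0.3 · 8.062 - 1.645
z_β = 0.774

Power = Φ(z_β) = Φ(0.774) ≈ 0.780

Effect size d = 0.3 is small by Cohen's convention (0.2/0.5/0.8).

Threshold: power ≥ 0.80 is conventionally adequate.
Power ≈ 0.78 → the study is underpowered (power < 0.80).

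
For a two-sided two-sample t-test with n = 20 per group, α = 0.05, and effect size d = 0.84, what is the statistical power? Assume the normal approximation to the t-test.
Power ≈ 0.76

Power calculation (two-sample t-test, normal approximation):
z_β = d · √(n/2) - z_{α/2}
z_β = 0.84 · √(20/2) - 1.960
z_β = 0.84 · 3.162 - 1.960
z_β = 0.696

Power = Φ(z_β) = Φ(0.696) ≈ 0.757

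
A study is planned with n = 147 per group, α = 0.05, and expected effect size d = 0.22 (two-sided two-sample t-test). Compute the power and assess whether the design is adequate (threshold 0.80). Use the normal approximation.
Power ≈ 0.47; the study is underpowered (power < 0.80)

Power calculation (two-sample t-test, normal approximation):
z_β = d · √(n/2) - z_{α/2}
z_β = 0.22 · √(147/2) - 1.960
z_β = 0.22 · 8.573 - 1.960
z_β = -0.074

Power = Φ(z_β) = Φ(-0.074) ≈ 0.471

Effect size d = 0.22 is small by Cohen's convention (0.2/0.5/0.8).

Threshold: power ≥ 0.80 is conventionally adequate.
Power ≈ 0.47 → the study is underpowered (power < 0.80).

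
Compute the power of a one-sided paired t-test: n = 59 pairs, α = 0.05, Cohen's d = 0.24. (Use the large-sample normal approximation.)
Power ≈ 0.58

Power calculation (paired t-test, normal approximation):
z_β = d · √n - z_α
z_β = 0.24 · √59 - 1.645
z_β = 0.24 · 7.681 - 1.645
z_β = 0.199

Power = Φ(z_β) = Φ(0.199) ≈ 0.579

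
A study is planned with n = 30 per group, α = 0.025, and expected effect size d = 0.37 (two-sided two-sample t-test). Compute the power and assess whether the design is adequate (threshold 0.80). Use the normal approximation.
Power ≈ 0.21; the study is underpowered (power < 0.80)

Power calculation (two-sample t-test, normal approximation):
z_β = d · √(n/2) - z_{α/2}
z_β = 0.37 · √(30/2) - 2.241
z_β = 0.37 · 3.873 - 2.241
z_β = -0.808

Power = Φ(z_β) = Φ(-0.808) ≈ 0.209

Effect size d = 0.37 is small by Cohen's convention (0.2/0.5/0.8).

Threshold: power ≥ 0.80 is conventionally adequate.
Power ≈ 0.21 → the study is underpowered (power < 0.80).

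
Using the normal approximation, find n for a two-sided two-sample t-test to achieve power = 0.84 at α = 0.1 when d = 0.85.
n = 20 per group

Sample size formula (two-sample t-test, normal approximation):
n = 2 · ((z_{α/2} + z_β) / d)²

z_{α/2} = 1.645 (for α = 0.1, two-sided)
z_β = 0.994 (for power = 0.84)
d = 0.85

n = 2 · ((1.645 + 0.994) / 0.85)²
n = 2 · (3.105)²
n ≈ 19.28
Round up to the next whole number: n = 20 per group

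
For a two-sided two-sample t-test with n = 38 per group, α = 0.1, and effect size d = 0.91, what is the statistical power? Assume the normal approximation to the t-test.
Power ≈ 0.99

Power calculation (two-sample t-test, normal approximation):
z_β = d · √(n/2) - z_{α/2}
z_β = 0.91 · √(38/2) - 1.645
z_β = 0.91 · 4.359 - 1.645
z_β = 2.322

Power = Φ(z_β) = Φ(2.322) ≈ 0.990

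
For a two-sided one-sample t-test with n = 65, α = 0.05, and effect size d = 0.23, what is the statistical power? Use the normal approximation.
Power ≈ 0.46

Power calculation (one-sample t-test, normal approximation):
z_β = d · √n - z_{α/2}
z_β = 0.23 · √65 - 1.960
z_β = 0.23 · 8.062 - 1.960
z_β = -0.106

Power = Φ(z_β) = Φ(-0.106) ≈ 0.458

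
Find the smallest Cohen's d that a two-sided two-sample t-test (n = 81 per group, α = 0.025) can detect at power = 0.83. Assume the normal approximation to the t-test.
d ≈ 0.50

Minimum detectable effect (two-sample t-test, normal approximation):
d = (z_{α/2} + z_β) / √(n/2)
d = (2.241 + 0.954) / √(81/2)
d = 3.196 / 6.364
d ≈ 0.50

By Cohen's convention (0.2 small / 0.5 medium / 0.8 large): medium effect.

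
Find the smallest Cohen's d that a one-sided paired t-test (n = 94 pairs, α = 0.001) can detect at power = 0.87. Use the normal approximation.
d ≈ 0.43

Minimum detectable effect (paired t-test, normal approximation):
d = (z_α + z_β) / √n
d = (3.090 + 1.126) / √94
d = 4.217 / 9.695
d ≈ 0.43

By Cohen's convention (0.2 small / 0.5 medium / 0.8 large): small effect.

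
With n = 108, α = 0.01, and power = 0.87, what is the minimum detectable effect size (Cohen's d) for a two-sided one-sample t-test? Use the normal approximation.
d ≈ 0.36

Minimum detectable effect (one-sample t-test, normal approximation):
d = (z_{α/2} + z_β) / √n
d = (2.576 + 1.126) / √108
d = 3.702 / 10.392
d ≈ 0.36

By Cohen's convention (0.2 small / 0.5 medium / 0.8 large): small effect.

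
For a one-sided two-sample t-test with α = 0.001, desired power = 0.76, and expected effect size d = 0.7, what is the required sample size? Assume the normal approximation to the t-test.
n = 59 per group

Sample size formula (two-sample t-test, normal approximation):
n = 2 · ((z_α + z_β) / d)²

z_α = 3.090 (for α = 0.001, one-sided)
z_β = 0.706 (for power = 0.76)
d = 0.7

n = 2 · ((3.090 + 0.706) / 0.7)²
n = 2 · (5.423)²
n ≈ 58.82
Round up to the next whole number: n = 59 per group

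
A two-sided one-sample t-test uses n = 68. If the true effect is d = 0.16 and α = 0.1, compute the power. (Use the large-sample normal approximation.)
Power ≈ 0.37

Power calculation (one-sample t-test, normal approximation):
z_β = d · √n - z_{α/2}
z_β = 0.16 · √68 - 1.645
z_β = 0.16 · 8.246 - 1.645
z_β = -0.325

Power = Φ(z_β) = Φ(-0.325) ≈ 0.372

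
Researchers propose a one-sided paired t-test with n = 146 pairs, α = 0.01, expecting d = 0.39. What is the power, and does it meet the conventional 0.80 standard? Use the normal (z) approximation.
Power ≈ 0.99; the study is adequately powered (power ≥ 0.80)

Power calculation (paired t-test, normal approximation):
z_β = d · √n - z_α
z_β = 0.39 · √146 - 2.326
z_β = 0.39 · 12.083 - 2.326
z_β = 2.386

Power = Φ(z_β) = Φ(2.386) ≈ 0.991

Effect size d = 0.39 is small by Cohen's convention (0.2/0.5/0.8).

Threshold: power ≥ 0.80 is conventionally adequate.
Power ≈ 0.99 → the study is adequately powered (power ≥ 0.80).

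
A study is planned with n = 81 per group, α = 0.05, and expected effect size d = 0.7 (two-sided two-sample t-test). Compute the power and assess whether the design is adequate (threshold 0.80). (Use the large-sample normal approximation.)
Power ≈ 0.99; the study is adequately powered (power ≥ 0.80)

Power calculation (two-sample t-test, normal approximation):
z_β = d · √(n/2) - z_{α/2}
z_β = 0.7 · √(81/2) - 1.960
z_β = 0.7 · 6.364 - 1.960
z_β = 2.495

Power = Φ(z_β) = Φ(2.495) ≈ 0.994

Effect size d = 0.7 is medium by Cohen's convention (0.2/0.5/0.8).

Threshold: power ≥ 0.80 is conventionally adequate.
Power ≈ 0.99 → the study is adequately powered (power ≥ 0.80).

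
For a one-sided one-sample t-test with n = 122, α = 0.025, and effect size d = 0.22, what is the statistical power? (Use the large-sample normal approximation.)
Power ≈ 0.68

Power calculation (one-sample t-test, normal approximation):
z_β = d · √n - z_α
z_β = 0.22 · √122 - 1.960
z_β = 0.22 · 11.045 - 1.960
z_β = 0.470

Power = Φ(z_β) = Φ(0.470) ≈ 0.681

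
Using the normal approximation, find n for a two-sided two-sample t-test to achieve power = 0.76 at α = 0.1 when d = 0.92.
n = 14 per group

Sample size formula (two-sample t-test, normal approximation):
n = 2 · ((z_{α/2} + z_β) / d)²

z_{α/2} = 1.645 (for α = 0.1, two-sided)
z_β = 0.706 (for power = 0.76)
d = 0.92

n = 2 · ((1.645 + 0.706) / 0.92)²
n = 2 · (2.555)²
n ≈ 13.06
Round up to the next whole number: n = 14 per group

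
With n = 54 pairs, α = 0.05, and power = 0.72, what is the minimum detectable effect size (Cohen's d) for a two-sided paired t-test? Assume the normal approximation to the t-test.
d ≈ 0.35

Minimum detectable effect (paired t-test, normal approximation):
d = (z_{α/2} + z_β) / √n
d = (1.960 + 0.583) / √54
d = 2.543 / 7.348
d ≈ 0.35

By Cohen's convention (0.2 small / 0.5 medium / 0.8 large): small effect.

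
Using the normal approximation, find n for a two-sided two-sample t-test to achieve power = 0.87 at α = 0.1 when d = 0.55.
n = 51 per group

Sample size formula (two-sample t-test, normal approximation):
n = 2 · ((z_{α/2} + z_β) / d)²

z_{α/2} = 1.645 (for α = 0.1, two-sided)
z_β = 1.126 (for power = 0.87)
d = 0.55

n = 2 · ((1.645 + 1.126) / 0.55)²
n = 2 · (5.038)²
n ≈ 50.76
Round up to the next whole number: n = 51 per group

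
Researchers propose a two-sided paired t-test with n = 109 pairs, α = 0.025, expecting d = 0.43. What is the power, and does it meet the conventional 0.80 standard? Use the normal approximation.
Power ≈ 0.99; the study is adequately powered (power ≥ 0.80)

Power calculation (paired t-test, normal approximation):
z_β = d · √n - z_{α/2}
z_β = 0.43 · √109 - 2.241
z_β = 0.43 · 10.440 - 2.241
z_β = 2.248

Power = Φ(z_β) = Φ(2.248) ≈ 0.988

Effect size d = 0.43 is small by Cohen's convention (0.2/0.5/0.8).

Threshold: power ≥ 0.80 is conventionally adequate.
Power ≈ 0.99 → the study is adequately powered (power ≥ 0.80).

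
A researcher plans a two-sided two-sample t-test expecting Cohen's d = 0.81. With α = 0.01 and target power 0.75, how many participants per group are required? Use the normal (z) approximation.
n = 33 per group

Sample size formula (two-sample t-test, normal approximation):
n = 2 · ((z_{α/2} + z_β) / d)²

z_{α/2} = 2.576 (for α = 0.01, two-sided)
z_β = 0.674 (for power = 0.75)
d = 0.81

n = 2 · ((2.576 + 0.674) / 0.81)²
n = 2 · (4.012)²
n ≈ 32.19
Round up to the next whole number: n = 33 per group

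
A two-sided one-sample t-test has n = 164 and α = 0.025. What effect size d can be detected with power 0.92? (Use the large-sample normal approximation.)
d ≈ 0.28

Minimum detectable effect (one-sample t-test, normal approximation):
d = (z_{α/2} + z_β) / √n
d = (2.241 + 1.405) / √164
d = 3.646 / 12.806
d ≈ 0.28

By Cohen's convention (0.2 small / 0.5 medium / 0.8 large): small effect.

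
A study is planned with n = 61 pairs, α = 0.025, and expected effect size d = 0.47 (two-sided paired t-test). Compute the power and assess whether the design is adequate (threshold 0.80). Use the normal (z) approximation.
Power ≈ 0.92; the study is adequately powered (power ≥ 0.80)

Power calculation (paired t-test, normal approximation):
z_β = d · √n - z_{α/2}
z_β = 0.47 · √61 - 2.241
z_β = 0.47 · 7.810 - 2.241
z_β = 1.429

Power = Φ(z_β) = Φ(1.429) ≈ 0.924

Effect size d = 0.47 is small by Cohen's convention (0.2/0.5/0.8).

Threshold: power ≥ 0.80 is conventionally adequate.
Power ≈ 0.92 → the study is adequately powered (power ≥ 0.80).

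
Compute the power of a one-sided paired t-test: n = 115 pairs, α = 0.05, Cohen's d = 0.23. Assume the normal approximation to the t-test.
Power ≈ 0.79

Power calculation (paired t-test, normal approximation):
z_β = d · √n - z_α
z_β = 0.23 · √115 - 1.645
z_β = 0.23 · 10.724 - 1.645
z_β = 0.822

Power = Φ(z_β) = Φ(0.822) ≈ 0.794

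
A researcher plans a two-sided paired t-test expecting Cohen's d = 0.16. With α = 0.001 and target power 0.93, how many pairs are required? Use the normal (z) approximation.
n = 888 pairs

Sample size formula (paired t-test, normal approximation):
n = ((z_{α/2} + z_β) / d)²

z_{α/2} = 3.291 (for α = 0.001, two-sided)
z_β = 1.476 (for power = 0.93)
d = 0.16

n = ((3.291 + 1.476) / 0.16)²
n = (29.794)²
n ≈ 887.68
Round up to the next whole number: n = 888 pairs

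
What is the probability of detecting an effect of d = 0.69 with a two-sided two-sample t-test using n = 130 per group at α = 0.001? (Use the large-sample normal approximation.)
Power ≈ 0.99

Power calculation (two-sample t-test, normal approximation):
z_β = d · √(n/2) - z_{α/2}
z_β = 0.69 · √(130/2) - 3.291
z_β = 0.69 · 8.062 - 3.291
z_β = 2.272

Power = Φ(z_β) = Φ(2.272) ≈ 0.988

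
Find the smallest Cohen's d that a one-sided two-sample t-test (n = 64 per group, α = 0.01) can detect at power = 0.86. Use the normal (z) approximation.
d ≈ 0.60

Minimum detectable effect (two-sample t-test, normal approximation):
d = (z_α + z_β) / √(n/2)
d = (2.326 + 1.080) / √(64/2)
d = 3.407 / 5.657
d ≈ 0.60

By Cohen's convention (0.2 small / 0.5 medium / 0.8 large): medium effect.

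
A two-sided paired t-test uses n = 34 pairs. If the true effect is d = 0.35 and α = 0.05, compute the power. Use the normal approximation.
Power ≈ 0.53

Power calculation (paired t-test, normal approximation):
z_β = d · √n - z_{α/2}
z_β = 0.35 · √34 - 1.960
z_β = 0.35 · 5.831 - 1.960
z_β = 0.081

Power = Φ(z_β) = Φ(0.081) ≈ 0.532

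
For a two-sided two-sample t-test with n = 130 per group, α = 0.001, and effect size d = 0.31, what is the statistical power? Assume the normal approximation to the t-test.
Power ≈ 0.21

Power calculation (two-sample t-test, normal approximation):
z_β = d · √(n/2) - z_{α/2}
z_β = 0.31 · √(130/2) - 3.291
z_β = 0.31 · 8.062 - 3.291
z_β = -0.791

Power = Φ(z_β) = Φ(-0.791) ≈ 0.214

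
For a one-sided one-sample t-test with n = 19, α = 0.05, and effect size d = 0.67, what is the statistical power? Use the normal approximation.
Power ≈ 0.90

Power calculation (one-sample t-test, normal approximation):
z_β = d · √n - z_α
z_β = 0.67 · √19 - 1.645
z_β = 0.67 · 4.359 - 1.645
z_β = 1.276

Power = Φ(z_β) = Φ(1.276) ≈ 0.899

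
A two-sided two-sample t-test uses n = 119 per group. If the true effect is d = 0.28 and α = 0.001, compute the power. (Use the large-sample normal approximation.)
Power ≈ 0.13

Power calculation (two-sample t-test, normal approximation):
z_β = d · √(n/2) - z_{α/2}
z_β = 0.28 · √(119/2) - 3.291
z_β = 0.28 · 7.714 - 3.291
z_β = -1.131

Power = Φ(z_β) = Φ(-1.131) ≈ 0.129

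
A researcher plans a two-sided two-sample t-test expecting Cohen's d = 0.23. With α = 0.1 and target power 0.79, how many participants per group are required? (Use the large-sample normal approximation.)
n = 228 per group

Sample size formula (two-sample t-test, normal approximation):
n = 2 · ((z_{α/2} + z_β) / d)²

z_{α/2} = 1.645 (for α = 0.1, two-sided)
z_β = 0.806 (for power = 0.79)
d = 0.23

n = 2 · ((1.645 + 0.806) / 0.23)²
n = 2 · (10.657)²
n ≈ 227.14
Round up to the next whole number: n = 228 per group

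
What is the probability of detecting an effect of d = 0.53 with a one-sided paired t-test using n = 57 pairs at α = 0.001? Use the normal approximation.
Power ≈ 0.82

Power calculation (paired t-test, normal approximation):
z_β = d · √n - z_α
z_β = 0.53 · √57 - 3.090
z_β = 0.53 · 7.550 - 3.090
z_β = 0.911

Power = Φ(z_β) = Φ(0.911) ≈ 0.819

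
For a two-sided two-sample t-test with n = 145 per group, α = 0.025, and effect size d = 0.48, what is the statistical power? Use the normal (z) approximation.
Power ≈ 0.97

Power calculation (two-sample t-test, normal approximation):
z_β = d · √(n/2) - z_{α/2}
z_β = 0.48 · √(145/2) - 2.241
z_β = 0.48 · 8.515 - 2.241
z_β = 1.846

Power = Φ(z_β) = Φ(1.846) ≈ 0.968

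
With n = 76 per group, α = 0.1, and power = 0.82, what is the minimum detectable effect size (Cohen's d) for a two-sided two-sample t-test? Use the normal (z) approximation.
d ≈ 0.42

Minimum detectable effect (two-sample t-test, normal approximation):
d = (z_{α/2} + z_β) / √(n/2)
d = (1.645 + 0.915) / √(76/2)
d = 2.560 / 6.164
d ≈ 0.42

By Cohen's convention (0.2 small / 0.5 medium / 0.8 large): small effect.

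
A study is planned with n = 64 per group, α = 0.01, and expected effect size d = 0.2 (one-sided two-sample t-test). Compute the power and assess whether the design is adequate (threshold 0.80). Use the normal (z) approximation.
Power ≈ 0.12; the study is underpowered (power < 0.80)

Power calculation (two-sample t-test, normal approximation):
z_β = d · √(n/2) - z_α
z_β = 0.2 · √(64/2) - 2.326
z_β = 0.2 · 5.657 - 2.326
z_β = -1.195

Power = Φ(z_β) = Φ(-1.195) ≈ 0.116

Effect size d = 0.2 is small by Cohen's convention (0.2/0.5/0.8).

Threshold: power ≥ 0.80 is conventionally adequate.
Power ≈ 0.12 → the study is underpowered (power < 0.80).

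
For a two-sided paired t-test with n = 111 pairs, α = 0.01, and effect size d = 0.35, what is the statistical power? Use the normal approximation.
Power ≈ 0.87

Power calculation (paired t-test, normal approximation):
z_β = d · √n - z_{α/2}
z_β = 0.35 · √111 - 2.576
z_β = 0.35 · 10.536 - 2.576
z_β = 1.112

Power = Φ(z_β) = Φ(1.112) ≈ 0.867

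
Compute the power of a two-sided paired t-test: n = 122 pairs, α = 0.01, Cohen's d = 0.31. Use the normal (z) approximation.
Power ≈ 0.80

Power calculation (paired t-test, normal approximation):
z_β = d · √n - z_{α/2}
z_β = 0.31 · √122 - 2.576
z_β = 0.31 · 11.045 - 2.576
z_β = 0.848

Power = Φ(z_β) = Φ(0.848) ≈ 0.802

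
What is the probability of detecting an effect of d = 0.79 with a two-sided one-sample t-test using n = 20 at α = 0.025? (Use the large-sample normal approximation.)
Power ≈ 0.90

Power calculation (one-sample t-test, normal approximation):
z_β = d · √n - z_{α/2}
z_β = 0.79 · √20 - 2.241
z_β = 0.79 · 4.472 - 2.241
z_β = 1.292

Power = Φ(z_β) = Φ(1.292) ≈ 0.902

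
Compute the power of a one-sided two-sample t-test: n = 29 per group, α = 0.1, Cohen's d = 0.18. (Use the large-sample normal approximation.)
Power ≈ 0.28

Power calculation (two-sample t-test, normal approximation):
z_β = d · √(n/2) - z_α
z_β = 0.18 · √(29/2) - 1.282
z_β = 0.18 · 3.808 - 1.282
z_β = -0.596

Power = Φ(z_β) = Φ(-0.596) ≈ 0.276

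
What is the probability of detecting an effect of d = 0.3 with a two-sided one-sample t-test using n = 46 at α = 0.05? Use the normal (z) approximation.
Power ≈ 0.53

Power calculation (one-sample t-test, normal approximation):
z_β = d · √n - z_{α/2}
z_β = 0.3 · √46 - 1.960
z_β = 0.3 · 6.782 - 1.960
z_β = 0.075

Power = Φ(z_β) = Φ(0.075) ≈ 0.530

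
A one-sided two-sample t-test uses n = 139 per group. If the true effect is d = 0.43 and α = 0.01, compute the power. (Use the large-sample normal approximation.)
Power ≈ 0.90

Power calculation (two-sample t-test, normal approximation):
z_β = d · √(n/2) - z_α
z_β = 0.43 · √(139/2) - 2.326
z_β = 0.43 · 8.337 - 2.326
z_β = 1.258

Power = Φ(z_β) = Φ(1.258) ≈ 0.896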